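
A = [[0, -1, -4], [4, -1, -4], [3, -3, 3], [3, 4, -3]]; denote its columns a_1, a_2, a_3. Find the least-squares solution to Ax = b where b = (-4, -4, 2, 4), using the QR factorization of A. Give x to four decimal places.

x = (0.5668, 1.1721, 1.0061)

e_1 = a_1/‖a_1‖ = (0, 4, 3, 3)/5.8310 = (0.0000, 0.6860, 0.5145, 0.5145).
r_{12} = e_1·a_2 = -0.1715.
u_2 = a_2 + 0.1715·e_1 = (-1.0000, -0.8824, -2.9118, 4.0882).
‖u_2‖ = 5.1933, so e_2 = (-0.1926, -0.1699, -0.5607, 0.7872).
r_{13} = e_1·a_3 = -2.7440; r_{23} = e_2·a_3 = -2.5938.
u_3 = a_3 + 2.7440·e_1 + 2.5938·e_2 = (-4.4995, -2.5583, 2.9575, 0.4537).
‖u_3‖ = 5.9785, so e_3 = (-0.7526, -0.4279, 0.4947, 0.0759).
Qᵀb = (0.3430, 3.4773, 6.0150).
Back-substitute: x_3 = 6.0150/5.9785 = 1.0061.
x_2 = (3.4773 + 2.5938·1.0061)/5.1933 = 1.1721.
x_1 = (0.3430 + 0.1715·1.1721 + 2.7440·1.0061)/5.8310 = 0.5668.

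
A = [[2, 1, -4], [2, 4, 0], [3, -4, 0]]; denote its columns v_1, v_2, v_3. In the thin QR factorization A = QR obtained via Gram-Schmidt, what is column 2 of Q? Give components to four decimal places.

e_2 = (0.2158, 0.7399, -0.6371)

v_1 = (2, 2, 3); ‖v_1‖ = 4.1231, so e_1 = (0.4851, 0.4851, 0.7276).
e_1·v_2 = 0.4851·1 + 0.4851·4 + 0.7276·(-4) = -0.4851.
u_2 = v_2 + 0.4851·e_1 = (1.2353, 4.2353, -3.6471).
‖u_2‖ = 5.7240, so e_2 = (0.2158, 0.7399, -0.6371).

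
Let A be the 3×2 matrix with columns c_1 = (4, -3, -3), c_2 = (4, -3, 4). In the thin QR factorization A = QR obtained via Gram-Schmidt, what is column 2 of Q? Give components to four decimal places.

e_2 = (0.4116, -0.3087, 0.8575)

e_1 = c_1/‖c_1‖ = (4, -3, -3)/5.8310 = (0.6860, -0.5145, -0.5145).
r_{12} = e_1·c_2 = 2.2295.
u_2 = c_2 − 2.2295·e_1 = (2.4706, -1.8529, 5.1471).
‖u_2‖ = 6.0025, so e_2 = (0.4116, -0.3087, 0.8575).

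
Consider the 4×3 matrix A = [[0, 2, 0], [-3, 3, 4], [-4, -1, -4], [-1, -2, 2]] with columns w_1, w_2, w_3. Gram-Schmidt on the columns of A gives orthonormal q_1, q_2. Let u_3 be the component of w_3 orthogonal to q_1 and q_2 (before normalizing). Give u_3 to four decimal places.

q_1 = w_1/‖w_1‖ = (0, -3, -4, -1)/5.0990 = (0.0000, -0.5883, -0.7845, -0.1961).
r_{12} = q_1·w_2 = -0.5883.
u_2 = w_2 + 0.5883·q_1 = (2.0000, 2.6538, -1.4615, -2.1154).
‖u_2‖ = 4.2016, so q_2 = (0.4760, 0.6316, -0.3478, -0.5035).
r_{13} = q_1·w_3 = 0.3922; r_{23} = q_2·w_3 = 2.9109.
u_3 = w_3 − 0.3922·q_1 − 2.9109·q_2 = (-1.3856, 2.3922, -2.6797, 3.5425).

u_3 = (-1.3856, 2.3922, -2.6797, 3.5425)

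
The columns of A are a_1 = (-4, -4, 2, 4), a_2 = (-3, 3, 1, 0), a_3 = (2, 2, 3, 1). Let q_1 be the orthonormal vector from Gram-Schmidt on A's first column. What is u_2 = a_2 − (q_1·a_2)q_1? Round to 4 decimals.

u_2 = (-2.8462, 3.1538, 0.9231, -0.1538)

q_1 = a_1/‖a_1‖ = (-4, -4, 2, 4)/7.2111 = (-0.5547, -0.5547, 0.2774, 0.5547).
r_{12} = q_1·a_2 = 0.2774.
u_2 = a_2 − 0.2774·q_1 = (-2.8462, 3.1538, 0.9231, -0.1538).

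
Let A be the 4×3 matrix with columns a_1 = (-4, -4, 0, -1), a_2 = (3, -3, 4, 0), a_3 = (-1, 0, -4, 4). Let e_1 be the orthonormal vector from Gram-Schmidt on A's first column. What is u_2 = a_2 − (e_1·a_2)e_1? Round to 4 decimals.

a_1 = (-4, -4, 0, -1); ‖a_1‖ = 5.7446, so e_1 = (-0.6963, -0.6963, 0.0000, -0.1741).
e_1·a_2 = (-0.6963)·3 + (-0.6963)·(-3) + 0.0000·4 + (-0.1741)·0 = 0.0000.
u_2 = a_2 + 0.0000·e_1 = (3.0000, -3.0000, 4.0000, 0.0000).

u_2 = (3.0000, -3.0000, 4.0000, 0.0000)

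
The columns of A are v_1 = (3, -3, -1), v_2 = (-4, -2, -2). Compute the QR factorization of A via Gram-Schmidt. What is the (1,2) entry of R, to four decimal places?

r_{12} = -0.9177

v_1 = (3, -3, -1); ‖v_1‖ = 4.3589, so q_1 = (0.6882, -0.6882, -0.2294).
r_{12} = q_1·v_2 = -0.9177.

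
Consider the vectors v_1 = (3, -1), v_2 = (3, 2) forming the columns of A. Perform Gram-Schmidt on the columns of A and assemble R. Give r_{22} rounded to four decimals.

v_1 = (3, -1); ‖v_1‖ = 3.1623, so e_1 = (0.9487, -0.3162).
e_1·v_2 = 0.9487·3 + (-0.3162)·2 = 2.2136.
u_2 = v_2 − 2.2136·e_1 = (0.9000, 2.7000).
r_{22} = ‖u_2‖ = 2.8460.

r_{22} = 2.8460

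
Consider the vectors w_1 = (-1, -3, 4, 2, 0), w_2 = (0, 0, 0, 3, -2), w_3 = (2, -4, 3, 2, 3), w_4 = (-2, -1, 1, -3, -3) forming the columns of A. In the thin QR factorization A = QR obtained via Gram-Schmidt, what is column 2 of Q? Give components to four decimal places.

e_2 = (0.0582, 0.1747, -0.2329, 0.7569, -0.5822)

w_1 = (-1, -3, 4, 2, 0); ‖w_1‖ = 5.4772, so e_1 = (-0.1826, -0.5477, 0.7303, 0.3651, 0.0000).
e_1·w_2 = (-0.1826)·0 + (-0.5477)·0 + 0.7303·0 + 0.3651·3 + 0.0000·(-2) = 1.0954.
u_2 = w_2 − 1.0954·e_1 = (0.2000, 0.6000, -0.8000, 2.6000, -2.0000).
‖u_2‖ = 3.4351, so e_2 = (0.0582, 0.1747, -0.2329, 0.7569, -0.5822).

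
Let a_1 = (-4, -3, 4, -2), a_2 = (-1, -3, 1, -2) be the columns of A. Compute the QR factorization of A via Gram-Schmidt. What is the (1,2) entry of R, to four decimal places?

r_{12} = 3.1305

e_1 = a_1/‖a_1‖ = (-4, -3, 4, -2)/6.7082 = (-0.5963, -0.4472, 0.5963, -0.2981).
r_{12} = e_1·a_2 = 3.1305.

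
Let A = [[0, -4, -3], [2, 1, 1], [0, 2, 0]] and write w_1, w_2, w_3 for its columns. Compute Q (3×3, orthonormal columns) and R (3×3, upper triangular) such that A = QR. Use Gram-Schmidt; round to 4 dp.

Q = [[0.0000, -0.8944, -0.4472], [1.0000, 0.0000, 0.0000], [0.0000, 0.4472, -0.8944]], R = [[2.0000, 1.0000, 1.0000], [0.0000, 4.4721, 2.6833], [0.0000, 0.0000, 1.3416]]

w_1 = (0, 2, 0); ‖w_1‖ = 2.0000, so e_1 = (0.0000, 1.0000, 0.0000).
e_1·w_2 = 0.0000·(-4) + 1.0000·1 + 0.0000·2 = 1.0000.
u_2 = w_2 − 1.0000·e_1 = (-4.0000, 0.0000, 2.0000).
‖u_2‖ = 4.4721, so e_2 = (-0.8944, 0.0000, 0.4472).
e_1·w_3 = 0.0000·(-3) + 1.0000·1 + 0.0000·0 = 1.0000; e_2·w_3 = (-0.8944)·(-3) + 0.0000·1 + 0.4472·0 = 2.6833.
u_3 = w_3 − 1.0000·e_1 − 2.6833·e_2 = (-0.6000, 0.0000, -1.2000).
‖u_3‖ = 1.3416, so e_3 = (-0.4472, 0.0000, -0.8944).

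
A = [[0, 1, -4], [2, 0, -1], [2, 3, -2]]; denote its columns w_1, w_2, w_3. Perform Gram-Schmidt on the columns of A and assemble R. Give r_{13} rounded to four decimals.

w_1 = (0, 2, 2); ‖w_1‖ = 2.8284, so q_1 = (0.0000, 0.7071, 0.7071).
r_{13} = q_1·w_3 = -2.1213.

r_{13} = -2.1213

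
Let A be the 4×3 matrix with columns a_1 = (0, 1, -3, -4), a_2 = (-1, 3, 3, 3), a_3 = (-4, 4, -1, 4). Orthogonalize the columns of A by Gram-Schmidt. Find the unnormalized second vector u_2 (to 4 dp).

u_2 = (-1.0000, 3.6923, 0.9231, 0.2308)

a_1 = (0, 1, -3, -4); ‖a_1‖ = 5.0990, so q_1 = (0.0000, 0.1961, -0.5883, -0.7845).
q_1·a_2 = 0.0000·(-1) + 0.1961·3 + (-0.5883)·3 + (-0.7845)·3 = -3.5301.
u_2 = a_2 + 3.5301·q_1 = (-1.0000, 3.6923, 0.9231, 0.2308).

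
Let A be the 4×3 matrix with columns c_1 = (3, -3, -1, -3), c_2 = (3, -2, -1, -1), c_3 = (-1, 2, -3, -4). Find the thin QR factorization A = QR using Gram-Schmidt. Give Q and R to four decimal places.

Q = [[0.5669, 0.6643, 0.0483], [-0.5669, 0.0246, 0.5939], [-0.1890, -0.2214, -0.7461], [-0.5669, 0.7135, -0.2970]], R = [[5.2915, 3.5907, 1.1339], [0.0000, 1.4516, -2.8048], [0.0000, 0.0000, 4.5659]]

c_1 = (3, -3, -1, -3); ‖c_1‖ = 5.2915, so q_1 = (0.5669, -0.5669, -0.1890, -0.5669).
q_1·c_2 = 0.5669·3 + (-0.5669)·(-2) + (-0.1890)·(-1) + (-0.5669)·(-1) = 3.5907.
u_2 = c_2 − 3.5907·q_1 = (0.9643, 0.0357, -0.3214, 1.0357).
‖u_2‖ = 1.4516, so q_2 = (0.6643, 0.0246, -0.2214, 0.7135).
q_1·c_3 = 0.5669·(-1) + (-0.5669)·2 + (-0.1890)·(-3) + (-0.5669)·(-4) = 1.1339; q_2·c_3 = 0.6643·(-1) + 0.0246·2 + (-0.2214)·(-3) + 0.7135·(-4) = -2.8048.
u_3 = c_3 − 1.1339·q_1 + 2.8048·q_2 = (0.2203, 2.7119, -3.4068, -1.3559).
‖u_3‖ = 4.5659, so q_3 = (0.0483, 0.5939, -0.7461, -0.2970).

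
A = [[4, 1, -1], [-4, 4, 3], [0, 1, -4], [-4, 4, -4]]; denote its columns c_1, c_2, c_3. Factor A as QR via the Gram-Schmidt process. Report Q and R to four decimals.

Q = [[0.5774, 0.7931, 0.1141], [-0.5774, 0.3965, 0.6293], [0.0000, 0.2379, -0.5707], [-0.5774, 0.3965, -0.5151]], R = [[6.9282, -4.0415, 0.0000], [0.0000, 4.2032, -2.1412], [0.0000, 0.0000, 6.1168]]

q_1 = c_1/‖c_1‖ = (4, -4, 0, -4)/6.9282 = (0.5774, -0.5774, 0.0000, -0.5774).
r_{12} = q_1·c_2 = -4.0415.
u_2 = c_2 + 4.0415·q_1 = (3.3333, 1.6667, 1.0000, 1.6667).
‖u_2‖ = 4.2032, so q_2 = (0.7931, 0.3965, 0.2379, 0.3965).
r_{13} = q_1·c_3 = 0.0000; r_{23} = q_2·c_3 = -2.1412.
u_3 = c_3 + 0.0000·q_1 + 2.1412·q_2 = (0.6981, 3.8491, -3.4906, -3.1509).
‖u_3‖ = 6.1168, so q_3 = (0.1141, 0.6293, -0.5707, -0.5151).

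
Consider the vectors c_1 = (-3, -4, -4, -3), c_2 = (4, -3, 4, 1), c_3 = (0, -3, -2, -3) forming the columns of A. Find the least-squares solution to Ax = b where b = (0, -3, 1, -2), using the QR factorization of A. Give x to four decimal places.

x = (0.3036, 0.4101, 0.2279)

c_1 = (-3, -4, -4, -3); ‖c_1‖ = 7.0711, so e_1 = (-0.4243, -0.5657, -0.5657, -0.4243).
e_1·c_2 = (-0.4243)·4 + (-0.5657)·(-3) + (-0.5657)·4 + (-0.4243)·1 = -2.6870.
u_2 = c_2 + 2.6870·e_1 = (2.8600, -4.5200, 2.4800, -0.1400).
‖u_2‖ = 5.8975, so e_2 = (0.4850, -0.7664, 0.4205, -0.0237).
e_1·c_3 = (-0.4243)·0 + (-0.5657)·(-3) + (-0.5657)·(-2) + (-0.4243)·(-3) = 4.1012; e_2·c_3 = 0.4850·0 + (-0.7664)·(-3) + 0.4205·(-2) + (-0.0237)·(-3) = 1.5295.
u_3 = c_3 − 4.1012·e_1 − 1.5295·e_2 = (0.9983, 0.4922, -0.3232, -1.2237).
‖u_3‖ = 1.6854, so e_3 = (0.5923, 0.2921, -0.1917, -0.7260).
Qᵀb = (1.9799, 2.7673, 0.3842).
Back-substitute: x_3 = 0.3842/1.6854 = 0.2279.
x_2 = (2.7673 − 1.5295·0.2279)/5.8975 = 0.4101.
x_1 = (1.9799 + 2.6870·0.4101 − 4.1012·0.2279)/7.0711 = 0.3036.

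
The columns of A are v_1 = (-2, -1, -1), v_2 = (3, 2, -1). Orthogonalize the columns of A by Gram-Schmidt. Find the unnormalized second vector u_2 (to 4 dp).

u_2 = (0.6667, 0.8333, -2.1667)

q_1 = v_1/‖v_1‖ = (-2, -1, -1)/2.4495 = (-0.8165, -0.4082, -0.4082).
r_{12} = q_1·v_2 = -2.8577.
u_2 = v_2 + 2.8577·q_1 = (0.6667, 0.8333, -2.1667).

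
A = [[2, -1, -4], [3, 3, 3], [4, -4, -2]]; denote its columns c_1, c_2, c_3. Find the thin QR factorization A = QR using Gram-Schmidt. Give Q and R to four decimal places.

c_1 = (2, 3, 4); ‖c_1‖ = 5.3852, so e_1 = (0.3714, 0.5571, 0.7428).
e_1·c_2 = 0.3714·(-1) + 0.5571·3 + 0.7428·(-4) = -1.6713.
u_2 = c_2 + 1.6713·e_1 = (-0.3793, 3.9310, -2.7586).
‖u_2‖ = 4.8174, so e_2 = (-0.0787, 0.8160, -0.5726).
e_1·c_3 = 0.3714·(-4) + 0.5571·3 + 0.7428·(-2) = -1.2999; e_2·c_3 = (-0.0787)·(-4) + 0.8160·3 + (-0.5726)·(-2) = 3.9083.
u_3 = c_3 + 1.2999·e_1 − 3.9083·e_2 = (-3.2095, 0.5349, 1.2036).
‖u_3‖ = 3.4692, so e_3 = (-0.9251, 0.1542, 0.3469).

Q = [[0.3714, -0.0787, -0.9251], [0.5571, 0.8160, 0.1542], [0.7428, -0.5726, 0.3469]], R = [[5.3852, -1.6713, -1.2999], [0.0000, 4.8174, 3.9083], [0.0000, 0.0000, 3.4692]]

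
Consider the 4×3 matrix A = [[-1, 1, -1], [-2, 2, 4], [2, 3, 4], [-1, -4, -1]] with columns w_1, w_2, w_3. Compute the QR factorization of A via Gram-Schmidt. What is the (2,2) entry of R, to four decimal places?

q_1 = w_1/‖w_1‖ = (-1, -2, 2, -1)/3.1623 = (-0.3162, -0.6325, 0.6325, -0.3162).
r_{12} = q_1·w_2 = 1.5811.
u_2 = w_2 − 1.5811·q_1 = (1.5000, 3.0000, 2.0000, -3.5000).
r_{22} = ‖u_2‖ = 5.2440.

r_{22} = 5.2440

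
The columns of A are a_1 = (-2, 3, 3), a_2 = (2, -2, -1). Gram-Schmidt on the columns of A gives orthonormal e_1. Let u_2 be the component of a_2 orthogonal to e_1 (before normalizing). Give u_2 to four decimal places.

e_1 = a_1/‖a_1‖ = (-2, 3, 3)/4.6904 = (-0.4264, 0.6396, 0.6396).
r_{12} = e_1·a_2 = -2.7716.
u_2 = a_2 + 2.7716·e_1 = (0.8182, -0.2273, 0.7727).

u_2 = (0.8182, -0.2273, 0.7727)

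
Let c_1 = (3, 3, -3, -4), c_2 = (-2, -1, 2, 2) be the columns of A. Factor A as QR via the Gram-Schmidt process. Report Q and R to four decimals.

Q = [[0.4575, -0.4733], [0.4575, 0.7239], [-0.4575, 0.4733], [-0.6100, -0.1671]], R = [[6.5574, -3.5075], [0.0000, 0.8353]]

c_1 = (3, 3, -3, -4); ‖c_1‖ = 6.5574, so e_1 = (0.4575, 0.4575, -0.4575, -0.6100).
e_1·c_2 = 0.4575·(-2) + 0.4575·(-1) + (-0.4575)·2 + (-0.6100)·2 = -3.5075.
u_2 = c_2 + 3.5075·e_1 = (-0.3953, 0.6047, 0.3953, -0.1395).
‖u_2‖ = 0.8353, so e_2 = (-0.4733, 0.7239, 0.4733, -0.1671).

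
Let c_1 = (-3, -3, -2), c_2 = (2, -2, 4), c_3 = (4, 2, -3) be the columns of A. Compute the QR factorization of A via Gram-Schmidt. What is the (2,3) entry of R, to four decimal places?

c_1 = (-3, -3, -2); ‖c_1‖ = 4.6904, so q_1 = (-0.6396, -0.6396, -0.4264).
q_1·c_2 = (-0.6396)·2 + (-0.6396)·(-2) + (-0.4264)·4 = -1.7056.
u_2 = c_2 + 1.7056·q_1 = (0.9091, -3.0909, 3.2727).
‖u_2‖ = 4.5925, so q_2 = (0.1980, -0.6730, 0.7126).
r_{23} = q_2·c_3 = -2.6921.

r_{23} = -2.6921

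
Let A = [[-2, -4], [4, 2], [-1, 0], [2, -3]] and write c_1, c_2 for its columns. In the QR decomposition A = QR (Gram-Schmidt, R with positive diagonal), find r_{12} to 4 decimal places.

r_{12} = 2.0000

c_1 = (-2, 4, -1, 2); ‖c_1‖ = 5.0000, so q_1 = (-0.4000, 0.8000, -0.2000, 0.4000).
r_{12} = q_1·c_2 = 2.0000.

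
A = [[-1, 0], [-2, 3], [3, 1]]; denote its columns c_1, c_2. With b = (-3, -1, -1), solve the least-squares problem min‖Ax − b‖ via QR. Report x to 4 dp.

c_1 = (-1, -2, 3); ‖c_1‖ = 3.7417, so q_1 = (-0.2673, -0.5345, 0.8018).
q_1·c_2 = (-0.2673)·0 + (-0.5345)·3 + 0.8018·1 = -0.8018.
u_2 = c_2 + 0.8018·q_1 = (-0.2143, 2.5714, 1.6429).
‖u_2‖ = 3.0589, so q_2 = (-0.0701, 0.8406, 0.5371).
Qᵀb = (0.5345, -1.1675).
Back-substitute: x_2 = -1.1675/3.0589 = -0.3817.
x_1 = (0.5345 + 0.8018·(-0.3817))/3.7417 = 0.0611.

x = (0.0611, -0.3817)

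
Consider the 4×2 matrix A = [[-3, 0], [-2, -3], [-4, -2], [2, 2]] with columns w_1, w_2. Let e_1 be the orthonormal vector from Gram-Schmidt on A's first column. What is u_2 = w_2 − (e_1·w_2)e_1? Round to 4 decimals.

w_1 = (-3, -2, -4, 2); ‖w_1‖ = 5.7446, so e_1 = (-0.5222, -0.3482, -0.6963, 0.3482).
e_1·w_2 = (-0.5222)·0 + (-0.3482)·(-3) + (-0.6963)·(-2) + 0.3482·2 = 3.1334.
u_2 = w_2 − 3.1334·e_1 = (1.6364, -1.9091, 0.1818, 0.9091).

u_2 = (1.6364, -1.9091, 0.1818, 0.9091)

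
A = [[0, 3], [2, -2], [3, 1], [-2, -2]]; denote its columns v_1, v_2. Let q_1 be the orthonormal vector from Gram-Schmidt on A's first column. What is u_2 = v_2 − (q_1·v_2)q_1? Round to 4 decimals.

v_1 = (0, 2, 3, -2); ‖v_1‖ = 4.1231, so q_1 = (0.0000, 0.4851, 0.7276, -0.4851).
q_1·v_2 = 0.0000·3 + 0.4851·(-2) + 0.7276·1 + (-0.4851)·(-2) = 0.7276.
u_2 = v_2 − 0.7276·q_1 = (3.0000, -2.3529, 0.4706, -1.6471).

u_2 = (3.0000, -2.3529, 0.4706, -1.6471)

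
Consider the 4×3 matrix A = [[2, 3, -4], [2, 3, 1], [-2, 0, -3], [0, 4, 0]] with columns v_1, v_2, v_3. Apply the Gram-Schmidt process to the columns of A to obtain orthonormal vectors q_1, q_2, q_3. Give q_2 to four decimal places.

v_1 = (2, 2, -2, 0); ‖v_1‖ = 3.4641, so q_1 = (0.5774, 0.5774, -0.5774, 0.0000).
q_1·v_2 = 0.5774·3 + 0.5774·3 + (-0.5774)·0 + 0.0000·4 = 3.4641.
u_2 = v_2 − 3.4641·q_1 = (1.0000, 1.0000, 2.0000, 4.0000).
‖u_2‖ = 4.6904, so q_2 = (0.2132, 0.2132, 0.4264, 0.8528).

q_2 = (0.2132, 0.2132, 0.4264, 0.8528)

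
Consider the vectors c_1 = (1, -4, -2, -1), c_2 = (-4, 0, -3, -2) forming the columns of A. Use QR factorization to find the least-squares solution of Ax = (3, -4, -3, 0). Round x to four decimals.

x = (1.1849, -0.2669)

q_1 = c_1/‖c_1‖ = (1, -4, -2, -1)/4.6904 = (0.2132, -0.8528, -0.4264, -0.2132).
r_{12} = q_1·c_2 = 0.8528.
u_2 = c_2 − 0.8528·q_1 = (-4.1818, 0.7273, -2.6364, -1.8182).
‖u_2‖ = 5.3172, so q_2 = (-0.7865, 0.1368, -0.4958, -0.3419).
Qᵀb = (5.3300, -1.4191).
Back-substitute: x_2 = -1.4191/5.3172 = -0.2669.
x_1 = (5.3300 − 0.8528·(-0.2669))/4.6904 = 1.1849.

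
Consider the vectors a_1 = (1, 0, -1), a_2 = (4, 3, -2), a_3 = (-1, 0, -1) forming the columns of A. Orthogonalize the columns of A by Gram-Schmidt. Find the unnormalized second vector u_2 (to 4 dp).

u_2 = (1.0000, 3.0000, 1.0000)

a_1 = (1, 0, -1); ‖a_1‖ = 1.4142, so q_1 = (0.7071, 0.0000, -0.7071).
q_1·a_2 = 0.7071·4 + 0.0000·3 + (-0.7071)·(-2) = 4.2426.
u_2 = a_2 − 4.2426·q_1 = (1.0000, 3.0000, 1.0000).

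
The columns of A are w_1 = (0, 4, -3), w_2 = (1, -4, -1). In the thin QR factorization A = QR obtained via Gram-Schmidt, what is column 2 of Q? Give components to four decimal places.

q_2 = (0.2983, -0.5727, -0.7636)

w_1 = (0, 4, -3); ‖w_1‖ = 5.0000, so q_1 = (0.0000, 0.8000, -0.6000).
q_1·w_2 = 0.0000·1 + 0.8000·(-4) + (-0.6000)·(-1) = -2.6000.
u_2 = w_2 + 2.6000·q_1 = (1.0000, -1.9200, -2.5600).
‖u_2‖ = 3.3526, so q_2 = (0.2983, -0.5727, -0.7636).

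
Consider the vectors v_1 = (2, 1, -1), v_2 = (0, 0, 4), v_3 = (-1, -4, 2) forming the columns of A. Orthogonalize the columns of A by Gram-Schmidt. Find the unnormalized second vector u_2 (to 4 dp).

e_1 = v_1/‖v_1‖ = (2, 1, -1)/2.4495 = (0.8165, 0.4082, -0.4082).
r_{12} = e_1·v_2 = -1.6330.
u_2 = v_2 + 1.6330·e_1 = (1.3333, 0.6667, 3.3333).

u_2 = (1.3333, 0.6667, 3.3333)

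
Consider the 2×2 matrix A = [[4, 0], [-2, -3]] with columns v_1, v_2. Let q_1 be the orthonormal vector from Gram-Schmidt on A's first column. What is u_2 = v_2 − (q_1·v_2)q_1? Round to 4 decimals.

v_1 = (4, -2); ‖v_1‖ = 4.4721, so q_1 = (0.8944, -0.4472).
q_1·v_2 = 0.8944·0 + (-0.4472)·(-3) = 1.3416.
u_2 = v_2 − 1.3416·q_1 = (-1.2000, -2.4000).

u_2 = (-1.2000, -2.4000)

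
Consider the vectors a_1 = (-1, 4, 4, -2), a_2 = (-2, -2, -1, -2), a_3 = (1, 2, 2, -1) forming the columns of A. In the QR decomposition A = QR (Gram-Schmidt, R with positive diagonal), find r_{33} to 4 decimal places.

a_1 = (-1, 4, 4, -2); ‖a_1‖ = 6.0828, so e_1 = (-0.1644, 0.6576, 0.6576, -0.3288).
e_1·a_2 = (-0.1644)·(-2) + 0.6576·(-2) + 0.6576·(-1) + (-0.3288)·(-2) = -0.9864.
u_2 = a_2 + 0.9864·e_1 = (-2.1622, -1.3514, -0.3514, -2.3243).
‖u_2‖ = 3.4680, so e_2 = (-0.6235, -0.3897, -0.1013, -0.6702).
e_1·a_3 = (-0.1644)·1 + 0.6576·2 + 0.6576·2 + (-0.3288)·(-1) = 2.7948; e_2·a_3 = (-0.6235)·1 + (-0.3897)·2 + (-0.1013)·2 + (-0.6702)·(-1) = -0.9352.
u_3 = a_3 − 2.7948·e_1 + 0.9352·e_2 = (0.8764, -0.2022, 0.0674, -0.7079).
r_{33} = ‖u_3‖ = 1.1466.

r_{33} = 1.1466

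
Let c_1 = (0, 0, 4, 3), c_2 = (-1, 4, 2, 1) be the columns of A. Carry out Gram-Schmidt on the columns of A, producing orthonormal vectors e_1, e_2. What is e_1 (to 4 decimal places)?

c_1 = (0, 0, 4, 3); ‖c_1‖ = 5.0000, so e_1 = (0.0000, 0.0000, 0.8000, 0.6000).

e_1 = (0.0000, 0.0000, 0.8000, 0.6000)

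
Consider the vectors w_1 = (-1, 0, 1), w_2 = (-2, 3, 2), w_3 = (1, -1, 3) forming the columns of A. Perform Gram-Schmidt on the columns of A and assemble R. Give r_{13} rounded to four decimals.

w_1 = (-1, 0, 1); ‖w_1‖ = 1.4142, so q_1 = (-0.7071, 0.0000, 0.7071).
r_{13} = q_1·w_3 = 1.4142.

r_{13} = 1.4142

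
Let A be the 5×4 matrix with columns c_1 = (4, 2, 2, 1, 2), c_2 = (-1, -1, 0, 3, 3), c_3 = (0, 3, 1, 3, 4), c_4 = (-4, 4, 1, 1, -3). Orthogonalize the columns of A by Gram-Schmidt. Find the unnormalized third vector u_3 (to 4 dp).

c_1 = (4, 2, 2, 1, 2); ‖c_1‖ = 5.3852, so e_1 = (0.7428, 0.3714, 0.3714, 0.1857, 0.3714).
e_1·c_2 = 0.7428·(-1) + 0.3714·(-1) + 0.3714·0 + 0.1857·3 + 0.3714·3 = 0.5571.
u_2 = c_2 − 0.5571·e_1 = (-1.4138, -1.2069, -0.2069, 2.8966, 2.7931).
‖u_2‖ = 4.4373, so e_2 = (-0.3186, -0.2720, -0.0466, 0.6528, 0.6295).
e_1·c_3 = 0.7428·0 + 0.3714·3 + 0.3714·1 + 0.1857·3 + 0.3714·4 = 3.5282; e_2·c_3 = (-0.3186)·0 + (-0.2720)·3 + (-0.0466)·1 + 0.6528·3 + 0.6295·4 = 3.6136.
u_3 = c_3 − 3.5282·e_1 − 3.6136·e_2 = (-1.4694, 2.6725, -0.1419, -0.0140, 0.4151).

u_3 = (-1.4694, 2.6725, -0.1419, -0.0140, 0.4151)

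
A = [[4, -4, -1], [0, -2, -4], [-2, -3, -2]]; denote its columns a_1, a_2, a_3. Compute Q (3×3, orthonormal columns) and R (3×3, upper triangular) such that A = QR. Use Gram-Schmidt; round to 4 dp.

Q = [[0.8944, -0.4082, 0.1826], [0.0000, -0.4082, -0.9129], [-0.4472, -0.8165, 0.3651]], R = [[4.4721, -2.2361, 0.0000], [0.0000, 4.8990, 3.6742], [0.0000, 0.0000, 2.7386]]

a_1 = (4, 0, -2); ‖a_1‖ = 4.4721, so e_1 = (0.8944, 0.0000, -0.4472).
e_1·a_2 = 0.8944·(-4) + 0.0000·(-2) + (-0.4472)·(-3) = -2.2361.
u_2 = a_2 + 2.2361·e_1 = (-2.0000, -2.0000, -4.0000).
‖u_2‖ = 4.8990, so e_2 = (-0.4082, -0.4082, -0.8165).
e_1·a_3 = 0.8944·(-1) + 0.0000·(-4) + (-0.4472)·(-2) = 0.0000; e_2·a_3 = (-0.4082)·(-1) + (-0.4082)·(-4) + (-0.8165)·(-2) = 3.6742.
u_3 = a_3 + 0.0000·e_1 − 3.6742·e_2 = (0.5000, -2.5000, 1.0000).
‖u_3‖ = 2.7386, so e_3 = (0.1826, -0.9129, 0.3651).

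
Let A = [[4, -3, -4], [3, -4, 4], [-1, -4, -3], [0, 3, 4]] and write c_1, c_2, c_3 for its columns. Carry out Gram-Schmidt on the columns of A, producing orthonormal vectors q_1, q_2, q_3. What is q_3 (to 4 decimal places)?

c_1 = (4, 3, -1, 0); ‖c_1‖ = 5.0990, so q_1 = (0.7845, 0.5883, -0.1961, 0.0000).
q_1·c_2 = 0.7845·(-3) + 0.5883·(-4) + (-0.1961)·(-4) + 0.0000·3 = -3.9223.
u_2 = c_2 + 3.9223·q_1 = (0.0769, -1.6923, -4.7692, 3.0000).
‖u_2‖ = 5.8835, so q_2 = (0.0131, -0.2876, -0.8106, 0.5099).
q_1·c_3 = 0.7845·(-4) + 0.5883·4 + (-0.1961)·(-3) + 0.0000·4 = -0.1961; q_2·c_3 = 0.0131·(-4) + (-0.2876)·4 + (-0.8106)·(-3) + 0.5099·4 = 3.2686.
u_3 = c_3 + 0.1961·q_1 − 3.2686·q_2 = (-3.8889, 5.0556, -0.3889, 2.3333).
‖u_3‖ = 6.8028, so q_3 = (-0.5717, 0.7432, -0.0572, 0.3430).

q_3 = (-0.5717, 0.7432, -0.0572, 0.3430)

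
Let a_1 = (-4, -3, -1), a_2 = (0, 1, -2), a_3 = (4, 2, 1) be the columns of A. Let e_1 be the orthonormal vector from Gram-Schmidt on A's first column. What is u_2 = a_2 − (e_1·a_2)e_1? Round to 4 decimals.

u_2 = (-0.1538, 0.8846, -2.0385)

a_1 = (-4, -3, -1); ‖a_1‖ = 5.0990, so e_1 = (-0.7845, -0.5883, -0.1961).
e_1·a_2 = (-0.7845)·0 + (-0.5883)·1 + (-0.1961)·(-2) = -0.1961.
u_2 = a_2 + 0.1961·e_1 = (-0.1538, 0.8846, -2.0385).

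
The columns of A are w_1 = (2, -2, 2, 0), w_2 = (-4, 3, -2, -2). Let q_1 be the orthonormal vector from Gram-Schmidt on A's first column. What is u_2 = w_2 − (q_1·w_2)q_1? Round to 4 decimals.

u_2 = (-1.0000, 0.0000, 1.0000, -2.0000)

w_1 = (2, -2, 2, 0); ‖w_1‖ = 3.4641, so q_1 = (0.5774, -0.5774, 0.5774, 0.0000).
q_1·w_2 = 0.5774·(-4) + (-0.5774)·3 + 0.5774·(-2) + 0.0000·(-2) = -5.1962.
u_2 = w_2 + 5.1962·q_1 = (-1.0000, 0.0000, 1.0000, -2.0000).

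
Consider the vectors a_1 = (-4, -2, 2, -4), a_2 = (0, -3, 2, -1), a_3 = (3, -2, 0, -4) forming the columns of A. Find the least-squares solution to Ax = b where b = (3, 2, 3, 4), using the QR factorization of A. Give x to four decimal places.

q_1 = a_1/‖a_1‖ = (-4, -2, 2, -4)/6.3246 = (-0.6325, -0.3162, 0.3162, -0.6325).
r_{12} = q_1·a_2 = 2.2136.
u_2 = a_2 − 2.2136·q_1 = (1.4000, -2.3000, 1.3000, 0.4000).
‖u_2‖ = 3.0166, so q_2 = (0.4641, -0.7624, 0.4309, 0.1326).
r_{13} = q_1·a_3 = 1.2649; r_{23} = q_2·a_3 = 2.3868.
u_3 = a_3 − 1.2649·q_1 − 2.3868·q_2 = (2.6923, 0.2198, -1.4286, -3.5165).
‖u_3‖ = 4.6587, so q_3 = (0.5779, 0.0472, -0.3066, -0.7548).
Qᵀb = (-4.1110, 1.6906, -2.1111).
Back-substitute: x_3 = -2.1111/4.6587 = -0.4532.
x_2 = (1.6906 − 2.3868·(-0.4532))/3.0166 = 0.9190.
x_1 = (-4.1110 − 2.2136·0.9190 − 1.2649·(-0.4532))/6.3246 = -0.8810.

x = (-0.8810, 0.9190, -0.4532)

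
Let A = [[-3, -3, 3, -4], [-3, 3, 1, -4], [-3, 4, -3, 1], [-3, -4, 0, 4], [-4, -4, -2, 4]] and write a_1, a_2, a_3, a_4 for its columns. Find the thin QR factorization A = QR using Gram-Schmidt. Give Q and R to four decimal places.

e_1 = a_1/‖a_1‖ = (-3, -3, -3, -3, -4)/7.2111 = (-0.4160, -0.4160, -0.4160, -0.4160, -0.5547).
r_{12} = e_1·a_2 = 2.2188.
u_2 = a_2 − 2.2188·e_1 = (-2.0769, 3.9231, 4.9231, -3.0769, -2.7692).
‖u_2‖ = 7.8152, so e_2 = (-0.2658, 0.5020, 0.6299, -0.3937, -0.3543).
r_{13} = e_1·a_3 = 0.6934; r_{23} = e_2·a_3 = -1.4764.
u_3 = a_3 − 0.6934·e_1 + 1.4764·e_2 = (2.8961, 2.0296, -1.7815, -0.2928, -2.1385).
‖u_3‖ = 4.5099, so e_3 = (0.6422, 0.4500, -0.3950, -0.0649, -0.4742).
r_{14} = e_1·a_4 = -0.9707; r_{24} = e_2·a_4 = -3.3072; r_{34} = e_3·a_4 = -6.9202.
u_4 = a_4 + 0.9707·e_1 + 3.3072·e_2 + 6.9202·e_3 = (-0.8388, 0.3706, -0.0541, 1.8448, -0.9918).
‖u_4‖ = 2.2871, so e_4 = (-0.3668, 0.1620, -0.0237, 0.8066, -0.4337).

Q = [[-0.4160, -0.2658, 0.6422, -0.3668], [-0.4160, 0.5020, 0.4500, 0.1620], [-0.4160, 0.6299, -0.3950, -0.0237], [-0.4160, -0.3937, -0.0649, 0.8066], [-0.5547, -0.3543, -0.4742, -0.4337]], R = [[7.2111, 2.2188, 0.6934, -0.9707], [0.0000, 7.8152, -1.4764, -3.3072], [0.0000, 0.0000, 4.5099, -6.9202], [0.0000, 0.0000, 0.0000, 2.2871]]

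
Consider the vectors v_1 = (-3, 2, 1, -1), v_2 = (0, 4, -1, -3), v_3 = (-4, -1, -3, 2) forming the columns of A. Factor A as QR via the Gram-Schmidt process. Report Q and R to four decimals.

v_1 = (-3, 2, 1, -1); ‖v_1‖ = 3.8730, so e_1 = (-0.7746, 0.5164, 0.2582, -0.2582).
e_1·v_2 = (-0.7746)·0 + 0.5164·4 + 0.2582·(-1) + (-0.2582)·(-3) = 2.5820.
u_2 = v_2 − 2.5820·e_1 = (2.0000, 2.6667, -1.6667, -2.3333).
‖u_2‖ = 4.3970, so e_2 = (0.4549, 0.6065, -0.3790, -0.5307).
e_1·v_3 = (-0.7746)·(-4) + 0.5164·(-1) + 0.2582·(-3) + (-0.2582)·2 = 1.2910; e_2·v_3 = 0.4549·(-4) + 0.6065·(-1) + (-0.3790)·(-3) + (-0.5307)·2 = -2.3501.
u_3 = v_3 − 1.2910·e_1 + 2.3501·e_2 = (-1.9310, -0.2414, -4.2241, 1.0862).
‖u_3‖ = 4.7760, so e_3 = (-0.4043, -0.0505, -0.8844, 0.2274).

Q = [[-0.7746, 0.4549, -0.4043], [0.5164, 0.6065, -0.0505], [0.2582, -0.3790, -0.8844], [-0.2582, -0.5307, 0.2274]], R = [[3.8730, 2.5820, 1.2910], [0.0000, 4.3970, -2.3501], [0.0000, 0.0000, 4.7760]]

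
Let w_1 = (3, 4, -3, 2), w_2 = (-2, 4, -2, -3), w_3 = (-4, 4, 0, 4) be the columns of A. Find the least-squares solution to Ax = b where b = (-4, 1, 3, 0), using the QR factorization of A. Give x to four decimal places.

x = (-0.6663, 0.1888, 0.5360)

w_1 = (3, 4, -3, 2); ‖w_1‖ = 6.1644, so e_1 = (0.4867, 0.6489, -0.4867, 0.3244).
e_1·w_2 = 0.4867·(-2) + 0.6489·4 + (-0.4867)·(-2) + 0.3244·(-3) = 1.6222.
u_2 = w_2 − 1.6222·e_1 = (-2.7895, 2.9474, -1.2105, -3.5263).
‖u_2‖ = 5.5108, so e_2 = (-0.5062, 0.5348, -0.2197, -0.6399).
e_1·w_3 = 0.4867·(-4) + 0.6489·4 + (-0.4867)·0 + 0.3244·4 = 1.9467; e_2·w_3 = (-0.5062)·(-4) + 0.5348·4 + (-0.2197)·0 + (-0.6399)·4 = 1.6045.
u_3 = w_3 − 1.9467·e_1 − 1.6045·e_2 = (-4.1352, 1.8787, 1.2998, 4.3951).
‖u_3‖ = 6.4526, so e_3 = (-0.6409, 0.2912, 0.2014, 0.6811).
Qᵀb = (-2.7578, 1.9006, 3.4589).
Back-substitute: x_3 = 3.4589/6.4526 = 0.5360.
x_2 = (1.9006 − 1.6045·0.5360)/5.5108 = 0.1888.
x_1 = (-2.7578 − 1.6222·0.1888 − 1.9467·0.5360)/6.1644 = -0.6663.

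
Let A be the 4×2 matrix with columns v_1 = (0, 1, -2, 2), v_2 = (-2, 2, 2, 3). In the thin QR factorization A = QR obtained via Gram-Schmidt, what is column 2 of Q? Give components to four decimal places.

q_2 = (-0.4562, 0.3548, 0.6589, 0.4815)

q_1 = v_1/‖v_1‖ = (0, 1, -2, 2)/3.0000 = (0.0000, 0.3333, -0.6667, 0.6667).
r_{12} = q_1·v_2 = 1.3333.
u_2 = v_2 − 1.3333·q_1 = (-2.0000, 1.5556, 2.8889, 2.1111).
‖u_2‖ = 4.3843, so q_2 = (-0.4562, 0.3548, 0.6589, 0.4815).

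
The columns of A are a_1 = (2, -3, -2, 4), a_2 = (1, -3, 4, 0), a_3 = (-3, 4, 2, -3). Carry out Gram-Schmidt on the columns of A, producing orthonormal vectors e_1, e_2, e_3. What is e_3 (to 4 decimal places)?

e_3 = (-0.5288, 0.3210, 0.3729, 0.6916)

e_1 = a_1/‖a_1‖ = (2, -3, -2, 4)/5.7446 = (0.3482, -0.5222, -0.3482, 0.6963).
r_{12} = e_1·a_2 = 0.5222.
u_2 = a_2 − 0.5222·e_1 = (0.8182, -2.7273, 4.1818, -0.3636).
‖u_2‖ = 5.0722, so e_2 = (0.1613, -0.5377, 0.8245, -0.0717).
r_{13} = e_1·a_3 = -5.9186; r_{23} = e_2·a_3 = -0.7707.
u_3 = a_3 + 5.9186·e_1 + 0.7707·e_2 = (-0.8151, 0.4947, 0.5748, 1.0660).
‖u_3‖ = 1.5413, so e_3 = (-0.5288, 0.3210, 0.3729, 0.6916).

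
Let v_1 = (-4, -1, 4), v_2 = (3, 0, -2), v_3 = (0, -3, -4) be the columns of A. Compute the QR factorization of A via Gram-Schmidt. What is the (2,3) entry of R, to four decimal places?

r_{23} = 0.1293

e_1 = v_1/‖v_1‖ = (-4, -1, 4)/5.7446 = (-0.6963, -0.1741, 0.6963).
r_{12} = e_1·v_2 = -3.4816.
u_2 = v_2 + 3.4816·e_1 = (0.5758, -0.6061, 0.4242).
‖u_2‖ = 0.9374, so e_2 = (0.6142, -0.6465, 0.4526).
r_{23} = e_2·v_3 = 0.1293.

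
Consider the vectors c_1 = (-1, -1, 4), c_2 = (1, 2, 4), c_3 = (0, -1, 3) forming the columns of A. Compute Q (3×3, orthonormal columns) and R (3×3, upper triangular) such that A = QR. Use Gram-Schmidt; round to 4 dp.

c_1 = (-1, -1, 4); ‖c_1‖ = 4.2426, so q_1 = (-0.2357, -0.2357, 0.9428).
q_1·c_2 = (-0.2357)·1 + (-0.2357)·2 + 0.9428·4 = 3.0641.
u_2 = c_2 − 3.0641·q_1 = (1.7222, 2.7222, 1.1111).
‖u_2‖ = 3.4075, so q_2 = (0.5054, 0.7989, 0.3261).
q_1·c_3 = (-0.2357)·0 + (-0.2357)·(-1) + 0.9428·3 = 3.0641; q_2·c_3 = 0.5054·0 + 0.7989·(-1) + 0.3261·3 = 0.1793.
u_3 = c_3 − 3.0641·q_1 − 0.1793·q_2 = (0.6316, -0.4211, 0.0526).
‖u_3‖ = 0.7609, so q_3 = (0.8301, -0.5534, 0.0692).

Q = [[-0.2357, 0.5054, 0.8301], [-0.2357, 0.7989, -0.5534], [0.9428, 0.3261, 0.0692]], R = [[4.2426, 3.0641, 3.0641], [0.0000, 3.4075, 0.1793], [0.0000, 0.0000, 0.7609]]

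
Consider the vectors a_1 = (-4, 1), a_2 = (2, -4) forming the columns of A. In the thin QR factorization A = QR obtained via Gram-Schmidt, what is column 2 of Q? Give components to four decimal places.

a_1 = (-4, 1); ‖a_1‖ = 4.1231, so q_1 = (-0.9701, 0.2425).
q_1·a_2 = (-0.9701)·2 + 0.2425·(-4) = -2.9104.
u_2 = a_2 + 2.9104·q_1 = (-0.8235, -3.2941).
‖u_2‖ = 3.3955, so q_2 = (-0.2425, -0.9701).

q_2 = (-0.2425, -0.9701)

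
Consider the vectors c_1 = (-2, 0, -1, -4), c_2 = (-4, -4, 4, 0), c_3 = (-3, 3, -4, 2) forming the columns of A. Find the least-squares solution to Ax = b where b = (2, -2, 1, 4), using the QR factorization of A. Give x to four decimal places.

c_1 = (-2, 0, -1, -4); ‖c_1‖ = 4.5826, so q_1 = (-0.4364, 0.0000, -0.2182, -0.8729).
q_1·c_2 = (-0.4364)·(-4) + 0.0000·(-4) + (-0.2182)·4 + (-0.8729)·0 = 0.8729.
u_2 = c_2 − 0.8729·q_1 = (-3.6190, -4.0000, 4.1905, 0.7619).
‖u_2‖ = 6.8730, so q_2 = (-0.5266, -0.5820, 0.6097, 0.1109).
q_1·c_3 = (-0.4364)·(-3) + 0.0000·3 + (-0.2182)·(-4) + (-0.8729)·2 = 0.4364; q_2·c_3 = (-0.5266)·(-3) + (-0.5820)·3 + 0.6097·(-4) + 0.1109·2 = -2.3834.
u_3 = c_3 − 0.4364·q_1 + 2.3834·q_2 = (-4.0645, 1.6129, -2.4516, 2.6452).
‖u_3‖ = 5.6682, so q_3 = (-0.7171, 0.2846, -0.4325, 0.4667).
Qᵀb = (-4.5826, 1.1640, -0.5691).
Back-substitute: x_3 = -0.5691/5.6682 = -0.1004.
x_2 = (1.1640 + 2.3834·(-0.1004))/6.8730 = 0.1345.
x_1 = (-4.5826 − 0.8729·0.1345 − 0.4364·(-0.1004))/4.5826 = -1.0161.

x = (-1.0161, 0.1345, -0.1004)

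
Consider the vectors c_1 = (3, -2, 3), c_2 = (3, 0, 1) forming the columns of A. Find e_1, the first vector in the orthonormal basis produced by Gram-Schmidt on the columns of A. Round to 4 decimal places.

e_1 = (0.6396, -0.4264, 0.6396)

c_1 = (3, -2, 3); ‖c_1‖ = 4.6904, so e_1 = (0.6396, -0.4264, 0.6396).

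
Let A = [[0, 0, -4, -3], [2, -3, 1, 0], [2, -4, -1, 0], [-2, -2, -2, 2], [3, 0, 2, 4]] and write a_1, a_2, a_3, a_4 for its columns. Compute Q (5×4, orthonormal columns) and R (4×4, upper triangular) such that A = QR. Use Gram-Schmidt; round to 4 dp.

Q = [[0.0000, 0.0000, -0.9615, -0.0397], [0.4364, -0.4159, 0.2097, -0.3361], [0.4364, -0.6190, -0.1743, -0.0655], [-0.4364, -0.5997, 0.0340, 0.6352], [0.6547, 0.2902, -0.0009, 0.6912]], R = [[4.5826, -2.1822, 2.1822, 1.7457], [0.0000, 4.9232, 1.9828, -0.0387], [0.0000, 0.0000, 4.1601, 2.9488], [0.0000, 0.0000, 0.0000, 4.1540]]

a_1 = (0, 2, 2, -2, 3); ‖a_1‖ = 4.5826, so e_1 = (0.0000, 0.4364, 0.4364, -0.4364, 0.6547).
e_1·a_2 = 0.0000·0 + 0.4364·(-3) + 0.4364·(-4) + (-0.4364)·(-2) + 0.6547·0 = -2.1822.
u_2 = a_2 + 2.1822·e_1 = (0.0000, -2.0476, -3.0476, -2.9524, 1.4286).
‖u_2‖ = 4.9232, so e_2 = (0.0000, -0.4159, -0.6190, -0.5997, 0.2902).
e_1·a_3 = 0.0000·(-4) + 0.4364·1 + 0.4364·(-1) + (-0.4364)·(-2) + 0.6547·2 = 2.1822; e_2·a_3 = 0.0000·(-4) + (-0.4159)·1 + (-0.6190)·(-1) + (-0.5997)·(-2) + 0.2902·2 = 1.9828.
u_3 = a_3 − 2.1822·e_1 − 1.9828·e_2 = (-4.0000, 0.8723, -0.7250, 0.1415, -0.0039).
‖u_3‖ = 4.1601, so e_3 = (-0.9615, 0.2097, -0.1743, 0.0340, -0.0009).
e_1·a_4 = 0.0000·(-3) + 0.4364·0 + 0.4364·0 + (-0.4364)·2 + 0.6547·4 = 1.7457; e_2·a_4 = 0.0000·(-3) + (-0.4159)·0 + (-0.6190)·0 + (-0.5997)·2 + 0.2902·4 = -0.0387; e_3·a_4 = (-0.9615)·(-3) + 0.2097·0 + (-0.1743)·0 + 0.0340·2 + (-0.0009)·4 = 2.9488.
u_4 = a_4 − 1.7457·e_1 + 0.0387·e_2 − 2.9488·e_3 = (-0.1647, -1.3963, -0.2720, 2.6384, 2.8712).
‖u_4‖ = 4.1540, so e_4 = (-0.0397, -0.3361, -0.0655, 0.6352, 0.6912).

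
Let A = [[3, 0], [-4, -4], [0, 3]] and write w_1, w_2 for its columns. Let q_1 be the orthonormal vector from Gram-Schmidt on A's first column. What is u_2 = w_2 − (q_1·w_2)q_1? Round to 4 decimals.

u_2 = (-1.9200, -1.4400, 3.0000)

w_1 = (3, -4, 0); ‖w_1‖ = 5.0000, so q_1 = (0.6000, -0.8000, 0.0000).
q_1·w_2 = 0.6000·0 + (-0.8000)·(-4) + 0.0000·3 = 3.2000.
u_2 = w_2 − 3.2000·q_1 = (-1.9200, -1.4400, 3.0000).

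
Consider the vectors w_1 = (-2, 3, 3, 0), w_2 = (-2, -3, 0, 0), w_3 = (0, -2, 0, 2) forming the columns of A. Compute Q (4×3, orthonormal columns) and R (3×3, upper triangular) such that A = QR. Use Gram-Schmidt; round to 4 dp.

Q = [[-0.4264, -0.7126, 0.1940], [0.6396, -0.6730, -0.1293], [0.6396, 0.1980, 0.2586], [0.0000, 0.0000, 0.9374]], R = [[4.6904, -1.0660, -1.2792], [0.0000, 3.4444, 1.3461], [0.0000, 0.0000, 2.1335]]

w_1 = (-2, 3, 3, 0); ‖w_1‖ = 4.6904, so e_1 = (-0.4264, 0.6396, 0.6396, 0.0000).
e_1·w_2 = (-0.4264)·(-2) + 0.6396·(-3) + 0.6396·0 + 0.0000·0 = -1.0660.
u_2 = w_2 + 1.0660·e_1 = (-2.4545, -2.3182, 0.6818, 0.0000).
‖u_2‖ = 3.4444, so e_2 = (-0.7126, -0.6730, 0.1980, 0.0000).
e_1·w_3 = (-0.4264)·0 + 0.6396·(-2) + 0.6396·0 + 0.0000·2 = -1.2792; e_2·w_3 = (-0.7126)·0 + (-0.6730)·(-2) + 0.1980·0 + 0.0000·2 = 1.3461.
u_3 = w_3 + 1.2792·e_1 − 1.3461·e_2 = (0.4138, -0.2759, 0.5517, 2.0000).
‖u_3‖ = 2.1335, so e_3 = (0.1940, -0.1293, 0.2586, 0.9374).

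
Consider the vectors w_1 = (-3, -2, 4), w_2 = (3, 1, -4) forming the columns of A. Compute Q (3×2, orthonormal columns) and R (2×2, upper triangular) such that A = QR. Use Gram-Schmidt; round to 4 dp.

Q = [[-0.5571, 0.2228], [-0.3714, -0.9285], [0.7428, -0.2971]], R = [[5.3852, -5.0138], [0.0000, 0.9285]]

q_1 = w_1/‖w_1‖ = (-3, -2, 4)/5.3852 = (-0.5571, -0.3714, 0.7428).
r_{12} = q_1·w_2 = -5.0138.
u_2 = w_2 + 5.0138·q_1 = (0.2069, -0.8621, -0.2759).
‖u_2‖ = 0.9285, so q_2 = (0.2228, -0.9285, -0.2971).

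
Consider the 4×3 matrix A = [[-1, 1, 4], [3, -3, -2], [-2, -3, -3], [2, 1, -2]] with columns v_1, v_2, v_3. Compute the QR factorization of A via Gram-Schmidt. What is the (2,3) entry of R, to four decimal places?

v_1 = (-1, 3, -2, 2); ‖v_1‖ = 4.2426, so e_1 = (-0.2357, 0.7071, -0.4714, 0.4714).
e_1·v_2 = (-0.2357)·1 + 0.7071·(-3) + (-0.4714)·(-3) + 0.4714·1 = -0.4714.
u_2 = v_2 + 0.4714·e_1 = (0.8889, -2.6667, -3.2222, 1.2222).
‖u_2‖ = 4.4472, so e_2 = (0.1999, -0.5996, -0.7245, 0.2748).
r_{23} = e_2·v_3 = 3.6227.

r_{23} = 3.6227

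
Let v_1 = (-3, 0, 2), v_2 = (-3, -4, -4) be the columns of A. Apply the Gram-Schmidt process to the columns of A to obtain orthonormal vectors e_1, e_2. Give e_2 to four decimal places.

e_1 = v_1/‖v_1‖ = (-3, 0, 2)/3.6056 = (-0.8321, 0.0000, 0.5547).
r_{12} = e_1·v_2 = 0.2774.
u_2 = v_2 − 0.2774·e_1 = (-2.7692, -4.0000, -4.1538).
‖u_2‖ = 6.3971, so e_2 = (-0.4329, -0.6253, -0.6493).

e_2 = (-0.4329, -0.6253, -0.6493)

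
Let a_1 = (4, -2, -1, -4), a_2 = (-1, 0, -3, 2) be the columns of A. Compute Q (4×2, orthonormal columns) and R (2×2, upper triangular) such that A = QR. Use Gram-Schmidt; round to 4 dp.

q_1 = a_1/‖a_1‖ = (4, -2, -1, -4)/6.0828 = (0.6576, -0.3288, -0.1644, -0.6576).
r_{12} = q_1·a_2 = -1.4796.
u_2 = a_2 + 1.4796·q_1 = (-0.0270, -0.4865, -3.2432, 1.0270).
‖u_2‖ = 3.4367, so q_2 = (-0.0079, -0.1416, -0.9437, 0.2988).

Q = [[0.6576, -0.0079], [-0.3288, -0.1416], [-0.1644, -0.9437], [-0.6576, 0.2988]], R = [[6.0828, -1.4796], [0.0000, 3.4367]]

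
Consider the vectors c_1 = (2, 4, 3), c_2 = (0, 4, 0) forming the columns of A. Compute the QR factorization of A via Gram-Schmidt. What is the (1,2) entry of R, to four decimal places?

r_{12} = 2.9711

c_1 = (2, 4, 3); ‖c_1‖ = 5.3852, so q_1 = (0.3714, 0.7428, 0.5571).
r_{12} = q_1·c_2 = 2.9711.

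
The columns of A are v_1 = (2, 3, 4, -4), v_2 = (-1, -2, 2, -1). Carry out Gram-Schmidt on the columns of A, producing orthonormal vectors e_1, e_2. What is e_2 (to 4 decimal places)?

e_2 = (-0.3792, -0.7299, 0.5295, -0.2075)

e_1 = v_1/‖v_1‖ = (2, 3, 4, -4)/6.7082 = (0.2981, 0.4472, 0.5963, -0.5963).
r_{12} = e_1·v_2 = 0.5963.
u_2 = v_2 − 0.5963·e_1 = (-1.1778, -2.2667, 1.6444, -0.6444).
‖u_2‖ = 3.1056, so e_2 = (-0.3792, -0.7299, 0.5295, -0.2075).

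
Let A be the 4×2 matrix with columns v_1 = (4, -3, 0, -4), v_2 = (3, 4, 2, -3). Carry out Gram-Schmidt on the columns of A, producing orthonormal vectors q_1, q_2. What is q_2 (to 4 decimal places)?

v_1 = (4, -3, 0, -4); ‖v_1‖ = 6.4031, so q_1 = (0.6247, -0.4685, 0.0000, -0.6247).
q_1·v_2 = 0.6247·3 + (-0.4685)·4 + 0.0000·2 + (-0.6247)·(-3) = 1.8741.
u_2 = v_2 − 1.8741·q_1 = (1.8293, 4.8780, 2.0000, -1.8293).
‖u_2‖ = 5.8726, so q_2 = (0.3115, 0.8306, 0.3406, -0.3115).

q_2 = (0.3115, 0.8306, 0.3406, -0.3115)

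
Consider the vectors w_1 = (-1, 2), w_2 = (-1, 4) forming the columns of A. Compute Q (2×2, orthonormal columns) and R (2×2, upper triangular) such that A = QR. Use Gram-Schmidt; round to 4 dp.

Q = [[-0.4472, 0.8944], [0.8944, 0.4472]], R = [[2.2361, 4.0249], [0.0000, 0.8944]]

w_1 = (-1, 2); ‖w_1‖ = 2.2361, so e_1 = (-0.4472, 0.8944).
e_1·w_2 = (-0.4472)·(-1) + 0.8944·4 = 4.0249.
u_2 = w_2 − 4.0249·e_1 = (0.8000, 0.4000).
‖u_2‖ = 0.8944, so e_2 = (0.8944, 0.4472).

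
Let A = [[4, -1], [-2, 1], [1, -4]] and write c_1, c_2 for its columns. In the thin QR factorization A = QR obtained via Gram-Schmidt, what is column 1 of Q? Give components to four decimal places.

c_1 = (4, -2, 1); ‖c_1‖ = 4.5826, so q_1 = (0.8729, -0.4364, 0.2182).

q_1 = (0.8729, -0.4364, 0.2182)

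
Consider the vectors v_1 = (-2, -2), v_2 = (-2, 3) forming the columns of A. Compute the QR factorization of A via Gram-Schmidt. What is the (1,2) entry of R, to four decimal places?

r_{12} = -0.7071

q_1 = v_1/‖v_1‖ = (-2, -2)/2.8284 = (-0.7071, -0.7071).
r_{12} = q_1·v_2 = -0.7071.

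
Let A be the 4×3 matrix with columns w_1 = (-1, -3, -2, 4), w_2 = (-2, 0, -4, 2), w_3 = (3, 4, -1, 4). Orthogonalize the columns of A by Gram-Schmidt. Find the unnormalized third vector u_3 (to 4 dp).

u_3 = (3.5455, 3.7273, 0.0909, 3.7273)

w_1 = (-1, -3, -2, 4); ‖w_1‖ = 5.4772, so e_1 = (-0.1826, -0.5477, -0.3651, 0.7303).
e_1·w_2 = (-0.1826)·(-2) + (-0.5477)·0 + (-0.3651)·(-4) + 0.7303·2 = 3.2863.
u_2 = w_2 − 3.2863·e_1 = (-1.4000, 1.8000, -2.8000, -0.4000).
‖u_2‖ = 3.6332, so e_2 = (-0.3853, 0.4954, -0.7707, -0.1101).
e_1·w_3 = (-0.1826)·3 + (-0.5477)·4 + (-0.3651)·(-1) + 0.7303·4 = 0.5477; e_2·w_3 = (-0.3853)·3 + 0.4954·4 + (-0.7707)·(-1) + (-0.1101)·4 = 1.1560.
u_3 = w_3 − 0.5477·e_1 − 1.1560·e_2 = (3.5455, 3.7273, 0.0909, 3.7273).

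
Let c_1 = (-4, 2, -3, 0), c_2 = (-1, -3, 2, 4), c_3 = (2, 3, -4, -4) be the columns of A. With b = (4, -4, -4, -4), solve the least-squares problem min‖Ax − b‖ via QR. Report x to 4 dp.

c_1 = (-4, 2, -3, 0); ‖c_1‖ = 5.3852, so e_1 = (-0.7428, 0.3714, -0.5571, 0.0000).
e_1·c_2 = (-0.7428)·(-1) + 0.3714·(-3) + (-0.5571)·2 + 0.0000·4 = -1.4856.
u_2 = c_2 + 1.4856·e_1 = (-2.1034, -2.4483, 1.1724, 4.0000).
‖u_2‖ = 5.2719, so e_2 = (-0.3990, -0.4644, 0.2224, 0.7587).
e_1·c_3 = (-0.7428)·2 + 0.3714·3 + (-0.5571)·(-4) + 0.0000·(-4) = 1.8570; e_2·c_3 = (-0.3990)·2 + (-0.4644)·3 + 0.2224·(-4) + 0.7587·(-4) = -6.1157.
u_3 = c_3 − 1.8570·e_1 + 6.1157·e_2 = (0.9392, -0.5298, -1.6055, 0.6402).
‖u_3‖ = 2.0372, so e_3 = (0.4610, -0.2601, -0.7881, 0.3143).
Qᵀb = (-2.2283, -3.6629, 4.7796).
Back-substitute: x_3 = 4.7796/2.0372 = 2.3462.
x_2 = (-3.6629 + 6.1157·2.3462)/5.2719 = 2.0269.
x_1 = (-2.2283 + 1.4856·2.0269 − 1.8570·2.3462)/5.3852 = -0.6637.

x = (-0.6637, 2.0269, 2.3462)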